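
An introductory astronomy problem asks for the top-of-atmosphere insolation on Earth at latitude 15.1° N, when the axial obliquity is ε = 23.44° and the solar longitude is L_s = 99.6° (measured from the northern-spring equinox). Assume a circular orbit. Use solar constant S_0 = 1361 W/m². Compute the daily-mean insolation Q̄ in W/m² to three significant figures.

Solar declination: sin δ = sin ε · sin L_s = sin 23.44° × sin 99.6° = 0.39222, so δ = +23.093°.
cos h₀ = −tan(+15.1°) tan(+23.093°) = -0.1150, h₀ = 1.6861 rad.
Bracket: h₀ sin ϕ sin δ + cos ϕ cos δ sin h₀ = 1.6861×0.26050×0.39222 + 0.96547×0.91987×0.99336 = 0.172274 + 0.882210 = 1.054484.
Q̄ = (S_0/π) × [bracket] = (1361/π) × 1.054484 = 456.8 W/m².

Q̄ ≈ 457 W/m²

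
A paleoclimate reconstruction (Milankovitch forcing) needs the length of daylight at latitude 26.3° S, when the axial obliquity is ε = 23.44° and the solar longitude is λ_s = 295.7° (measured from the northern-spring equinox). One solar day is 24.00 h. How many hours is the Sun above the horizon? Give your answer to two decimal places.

Solar declination: sin δ = sin ε · sin λ_s = sin 23.44° × sin 295.7° = -0.35844, so δ = -21.004°.
cos H₀ = −tan φ · tan δ = −tan(-26.3°) × tan(-21.004°) = -0.1898, so H₀ = 1.7617 rad = 100.94°.
Daylight = 2H₀/(2π) × 24.00 h = (1.7617/π) × 24.00 = 13.46 h.

13.46 h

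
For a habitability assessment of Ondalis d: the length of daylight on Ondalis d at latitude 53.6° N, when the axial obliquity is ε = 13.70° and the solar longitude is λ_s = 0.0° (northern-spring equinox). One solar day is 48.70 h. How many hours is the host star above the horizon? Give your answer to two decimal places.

Solar declination: sin δ = sin ε · sin λ_s = sin 13.70° × sin 0.0° = 0.00000, so δ = +0.000°.
cos H₀ = −tan φ · tan δ = −tan(+53.6°) × tan(+0.000°) = -0.0000, so H₀ = 1.5708 rad = 90.00°.
Daylight = 2H₀/(2π) × 48.70 h = (1.5708/π) × 48.70 = 24.35 h.

24.35 h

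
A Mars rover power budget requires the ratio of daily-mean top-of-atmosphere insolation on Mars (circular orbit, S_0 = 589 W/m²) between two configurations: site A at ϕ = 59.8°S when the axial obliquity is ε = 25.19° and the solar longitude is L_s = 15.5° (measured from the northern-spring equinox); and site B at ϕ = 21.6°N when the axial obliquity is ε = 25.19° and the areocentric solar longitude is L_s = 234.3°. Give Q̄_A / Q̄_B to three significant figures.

— Configuration A (ϕ=-59.8°):
Solar declination: sin δ = sin ε · sin L_s = sin 25.19° × sin 15.5° = 0.11374, so δ = +6.531°.
cos h₀ = −tan(-59.8°) tan(+6.531°) = 0.1967, h₀ = 1.3728 rad.
Bracket: h₀ sin ϕ sin δ + cos ϕ cos δ sin h₀ = 1.3728×-0.86427×0.11374 + 0.50302×0.99351×0.98046 = -0.134949 + 0.489990 = 0.355041.
Q̄ = (S_0/π) × [bracket] = (589/π) × 0.355041 = 66.565 W/m².
— Configuration B (ϕ=+21.6°):
sin δ = sin 25.19° × sin 234.3° = -0.34564, so δ = -20.221°.
cos h₀ = −tan(+21.6°) tan(-20.221°) = 0.1458, h₀ = 1.4244 rad.
Bracket: h₀ sin ϕ sin δ + cos ϕ cos δ sin h₀ = 1.4244×0.36812×-0.34564 + 0.92978×0.93837×0.98931 = -0.181236 + 0.863151 = 0.681915.
Q̄ = (S_0/π) × [bracket] = (589/π) × 0.681915 = 127.85 W/m².
Ratio Q̄_A / Q̄_B = 66.565 / 127.85 = 0.5206.

Q̄_A / Q̄_B ≈ 0.521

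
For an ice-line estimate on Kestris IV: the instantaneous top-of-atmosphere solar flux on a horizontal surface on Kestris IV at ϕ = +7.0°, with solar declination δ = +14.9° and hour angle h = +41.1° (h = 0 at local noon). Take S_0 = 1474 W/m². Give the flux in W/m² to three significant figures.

1.11e+03 W/m²

cos θ_z = sin ϕ sin δ + cos ϕ cos δ cos h = 0.031337 + 0.722798 = 0.754135.
Flux = S_0 · cos θ_z = 1474 × 0.754135 = 1112 W/m².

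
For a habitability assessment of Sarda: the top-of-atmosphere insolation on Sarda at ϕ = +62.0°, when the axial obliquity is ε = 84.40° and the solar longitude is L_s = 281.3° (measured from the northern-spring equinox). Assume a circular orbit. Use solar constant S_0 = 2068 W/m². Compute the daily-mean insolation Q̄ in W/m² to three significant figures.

Solar declination: sin δ = sin ε · sin L_s = sin 84.40° × sin 281.3° = -0.97593, so δ = -77.405°.
cos h₀ = −tan(+62.0°) tan(-77.405°) = 8.4171 ≥ 1 ⇒ polar night, h₀ = 0 and Q̄ = 0.

Q̄ ≈ 0.00 W/m²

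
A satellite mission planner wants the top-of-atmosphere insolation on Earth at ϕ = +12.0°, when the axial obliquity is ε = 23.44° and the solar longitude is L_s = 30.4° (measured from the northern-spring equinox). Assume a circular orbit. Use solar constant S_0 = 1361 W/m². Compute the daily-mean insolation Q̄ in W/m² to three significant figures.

Q̄ ≈ 444 W/m²

Solar declination: sin δ = sin ε · sin L_s = sin 23.44° × sin 30.4° = 0.20129, so δ = +11.613°.
cos h₀ = −tan(+12.0°) tan(+11.613°) = -0.0437, h₀ = 1.6145 rad.
Bracket: h₀ sin ϕ sin δ + cos ϕ cos δ sin h₀ = 1.6145×0.20791×0.20129 + 0.97815×0.97953×0.99905 = 0.067567 + 0.957217 = 1.024784.
Q̄ = (S_0/π) × [bracket] = (1361/π) × 1.024784 = 444.0 W/m².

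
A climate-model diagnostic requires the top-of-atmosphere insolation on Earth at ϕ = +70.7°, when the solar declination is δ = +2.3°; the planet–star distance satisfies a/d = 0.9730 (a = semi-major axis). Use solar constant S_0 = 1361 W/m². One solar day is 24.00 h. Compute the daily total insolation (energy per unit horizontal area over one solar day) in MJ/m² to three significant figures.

13.9 MJ/m²

cos h₀ = −tan(+70.7°) tan(+2.300°) = -0.1147, h₀ = 1.6857 rad.
Bracket: h₀ sin ϕ sin δ + cos ϕ cos δ sin h₀ = 1.6857×0.94380×0.04013 + 0.33051×0.99919×0.99340 = 0.063845 + 0.328063 = 0.391908.
Inverse-square distance factor (a/d)² = 0.9730² = 0.946729.
Q̄ = (S_0/π) × 0.946729 × [bracket] = (1361/π) × 0.946729 × 0.391908 = 160.74 W/m².
Daily total = Q̄ × 24.00 h × 3600 s/h = 160.74 × 24.00 × 3600 / 10⁶ = 13.89 MJ/m².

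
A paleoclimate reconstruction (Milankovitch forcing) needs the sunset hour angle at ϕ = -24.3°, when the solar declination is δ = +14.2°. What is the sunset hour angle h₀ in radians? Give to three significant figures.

h₀ = 1.46 rad

cos h₀ = −tan ϕ · tan δ = −tan(-24.3°) × tan(+14.200°) = 0.1143, so h₀ = 1.4563 rad = 83.44°.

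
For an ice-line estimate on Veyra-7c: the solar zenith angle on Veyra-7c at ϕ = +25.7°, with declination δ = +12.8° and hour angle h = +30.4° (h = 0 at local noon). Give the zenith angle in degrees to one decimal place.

cos θ_z = sin ϕ sin δ + cos ϕ cos δ cos h = 0.096077 + 0.757878 = 0.853955.
θ_z = arccos(0.853955) = 31.4°.

θ_z = 31.4°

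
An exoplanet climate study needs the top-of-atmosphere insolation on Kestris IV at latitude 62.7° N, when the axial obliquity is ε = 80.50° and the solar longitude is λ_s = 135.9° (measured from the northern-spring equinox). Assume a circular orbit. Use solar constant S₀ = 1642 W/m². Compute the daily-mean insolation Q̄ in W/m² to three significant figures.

Q̄ ≈ 1.00e+03 W/m²

Solar declination: sin δ = sin ε · sin λ_s = sin 80.50° × sin 135.9° = 0.68637, so δ = +43.343°.
cos H₀ = −tan(+62.7°) tan(+43.343°) = -1.8285 ≤ −1 ⇒ polar day, H₀ = π.
Bracket: H₀ sin φ sin δ + cos φ cos δ sin H₀ = 3.1416×0.88862×0.68637 + 0.45865×0.72725×0.00000 = 1.916131 + 0.000000 = 1.916131.
Q̄ = (S₀/π) × [bracket] = (1642/π) × 1.916131 = 1001 W/m².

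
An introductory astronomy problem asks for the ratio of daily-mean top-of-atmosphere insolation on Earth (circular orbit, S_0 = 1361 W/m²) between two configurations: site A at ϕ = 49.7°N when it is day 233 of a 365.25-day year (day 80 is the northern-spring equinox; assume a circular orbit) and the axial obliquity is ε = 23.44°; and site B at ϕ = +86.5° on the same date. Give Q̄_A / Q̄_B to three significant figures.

Q̄_A / Q̄_B ≈ 1.45

— Configuration A (ϕ=+49.7°):
Solar longitude: L_s = 360° × (233 − 80)/365.25 = 150.801°.
sin δ = sin 23.44° × sin 150.801° = 0.19406, so δ = +11.190°.
cos h₀ = −tan(+49.7°) tan(+11.190°) = -0.2333, h₀ = 1.8062 rad.
Bracket: h₀ sin ϕ sin δ + cos ϕ cos δ sin h₀ = 1.8062×0.76267×0.19406 + 0.64679×0.98099×0.97241 = 0.267324 + 0.616989 = 0.884313.
Q̄ = (S_0/π) × [bracket] = (1361/π) × 0.884313 = 383.10 W/m².
— Configuration B (ϕ=+86.5°):
cos h₀ = −tan(+86.5°) tan(+11.190°) = -3.2343 ≤ −1 ⇒ polar day, h₀ = π.
Bracket: h₀ sin ϕ sin δ + cos ϕ cos δ sin h₀ = 3.1416×0.99813×0.19406 + 0.06105×0.98099×0.00000 = 0.608519 + 0.000000 = 0.608519.
Q̄ = (S_0/π) × [bracket] = (1361/π) × 0.608519 = 263.62 W/m².
Ratio Q̄_A / Q̄_B = 383.10 / 263.62 = 1.453.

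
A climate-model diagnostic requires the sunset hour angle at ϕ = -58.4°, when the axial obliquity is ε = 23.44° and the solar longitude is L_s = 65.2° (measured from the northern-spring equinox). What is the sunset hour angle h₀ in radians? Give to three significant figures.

h₀ = 0.890 rad

Solar declination: sin δ = sin ε · sin L_s = sin 23.44° × sin 65.2° = 0.36110, so δ = +21.168°.
cos h₀ = −tan ϕ · tan δ = −tan(-58.4°) × tan(+21.168°) = 0.6294, so h₀ = 0.8900 rad = 50.99°.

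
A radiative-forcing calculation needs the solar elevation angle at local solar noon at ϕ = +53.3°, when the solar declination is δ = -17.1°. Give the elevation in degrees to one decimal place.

19.6°

At local noon the hour angle is zero, so the zenith angle equals |ϕ − δ| = |+53.3° − (-17.100°)| = 70.400°.
Elevation = 90° − 70.400° = 19.6°.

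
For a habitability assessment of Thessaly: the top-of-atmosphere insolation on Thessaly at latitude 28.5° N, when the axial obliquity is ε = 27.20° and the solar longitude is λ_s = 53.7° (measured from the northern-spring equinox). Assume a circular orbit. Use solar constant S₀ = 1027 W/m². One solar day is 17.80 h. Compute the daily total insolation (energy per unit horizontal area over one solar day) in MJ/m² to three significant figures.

Solar declination: sin δ = sin ε · sin λ_s = sin 27.20° × sin 53.7° = 0.36839, so δ = +21.616°.
cos H₀ = −tan(+28.5°) tan(+21.616°) = -0.2151, H₀ = 1.7876 rad.
Bracket: H₀ sin φ sin δ + cos φ cos δ sin H₀ = 1.7876×0.47716×0.36839 + 0.87882×0.92967×0.97658 = 0.314226 + 0.797878 = 1.112104.
Q̄ = (S₀/π) × [bracket] = (1027/π) × 1.112104 = 363.55 W/m².
Daily total = Q̄ × 17.80 h × 3600 s/h = 363.55 × 17.80 × 3600 / 10⁶ = 23.30 MJ/m².

23.3 MJ/m²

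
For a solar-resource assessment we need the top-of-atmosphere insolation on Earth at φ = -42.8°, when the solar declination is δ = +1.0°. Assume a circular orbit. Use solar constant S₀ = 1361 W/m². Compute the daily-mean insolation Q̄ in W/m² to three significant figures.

cos H₀ = −tan(-42.8°) tan(+1.000°) = 0.0162, H₀ = 1.5546 rad.
Bracket: H₀ sin φ sin δ + cos φ cos δ sin H₀ = 1.5546×-0.67944×0.01745 + 0.73373×0.99985×0.99987 = -0.018432 + 0.733525 = 0.715093.
Q̄ = (S₀/π) × [bracket] = (1361/π) × 0.715093 = 309.8 W/m².

Q̄ ≈ 310 W/m²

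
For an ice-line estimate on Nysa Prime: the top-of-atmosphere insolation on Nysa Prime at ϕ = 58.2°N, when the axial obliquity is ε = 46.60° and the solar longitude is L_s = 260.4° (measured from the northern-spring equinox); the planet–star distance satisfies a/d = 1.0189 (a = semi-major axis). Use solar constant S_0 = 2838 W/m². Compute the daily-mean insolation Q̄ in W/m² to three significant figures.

Q̄ ≈ 0.00 W/m²

Solar declination: sin δ = sin ε · sin L_s = sin 46.60° × sin 260.4° = -0.71640, so δ = -45.758°.
cos h₀ = −tan(+58.2°) tan(-45.758°) = 1.6561 ≥ 1 ⇒ polar night, h₀ = 0 and Q̄ = 0.
Inverse-square distance factor (a/d)² = 1.0189² = 1.038157.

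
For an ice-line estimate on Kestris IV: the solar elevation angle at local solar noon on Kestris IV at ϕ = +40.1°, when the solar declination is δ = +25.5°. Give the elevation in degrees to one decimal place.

75.4°

At local noon the hour angle is zero, so the zenith angle equals |ϕ − δ| = |+40.1° − (+25.500°)| = 14.600°.
Elevation = 90° − 14.600° = 75.4°.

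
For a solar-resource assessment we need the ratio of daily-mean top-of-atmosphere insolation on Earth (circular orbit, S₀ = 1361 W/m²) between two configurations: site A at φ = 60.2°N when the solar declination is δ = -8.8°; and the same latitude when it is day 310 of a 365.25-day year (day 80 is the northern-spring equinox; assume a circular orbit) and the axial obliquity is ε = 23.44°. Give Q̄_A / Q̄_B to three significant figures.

Q̄_A / Q̄_B ≈ 2.02

— Configuration A (φ=+60.2°):
cos H₀ = −tan(+60.2°) tan(-8.800°) = 0.2703, H₀ = 1.2971 rad.
Bracket: H₀ sin φ sin δ + cos φ cos δ sin H₀ = 1.2971×0.86777×-0.15299 + 0.49697×0.98823×0.96277 = -0.172203 + 0.472836 = 0.300633.
Q̄ = (S₀/π) × [bracket] = (1361/π) × 0.300633 = 130.24 W/m².
— Configuration B (φ=+60.2°):
Solar longitude: λ_s = 360° × (310 − 80)/365.25 = 226.694°.
sin δ = sin 23.44° × sin 226.694° = -0.28947, so δ = -16.826°.
cos H₀ = −tan(+60.2°) tan(-16.826°) = 0.5281, H₀ = 1.0145 rad.
Bracket: H₀ sin φ sin δ + cos φ cos δ sin H₀ = 1.0145×0.86777×-0.28947 + 0.49697×0.95719×0.84921 = -0.254836 + 0.403965 = 0.149129.
Q̄ = (S₀/π) × [bracket] = (1361/π) × 0.149129 = 64.606 W/m².
Ratio Q̄_A / Q̄_B = 130.24 / 64.606 = 2.016.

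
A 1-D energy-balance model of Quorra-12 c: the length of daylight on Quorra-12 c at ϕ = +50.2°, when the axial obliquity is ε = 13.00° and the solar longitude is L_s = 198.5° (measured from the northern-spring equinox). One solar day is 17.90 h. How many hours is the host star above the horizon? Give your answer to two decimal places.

Solar declination: sin δ = sin ε · sin L_s = sin 13.00° × sin 198.5° = -0.07138, so δ = -4.093°.
cos h₀ = −tan ϕ · tan δ = −tan(+50.2°) × tan(-4.093°) = 0.0859, so h₀ = 1.4848 rad = 85.07°.
Daylight = 2h₀/(2π) × 17.90 h = (1.4848/π) × 17.90 = 8.46 h.

8.46 h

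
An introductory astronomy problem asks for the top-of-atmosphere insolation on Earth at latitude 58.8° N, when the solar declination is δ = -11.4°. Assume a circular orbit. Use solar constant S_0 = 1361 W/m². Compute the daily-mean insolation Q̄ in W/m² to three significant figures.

cos h₀ = −tan(+58.8°) tan(-11.400°) = 0.3329, h₀ = 1.2314 rad.
Bracket: h₀ sin ϕ sin δ + cos ϕ cos δ sin h₀ = 1.2314×0.85536×-0.19766 + 0.51803×0.98027×0.94295 = -0.208193 + 0.478839 = 0.270646.
Q̄ = (S_0/π) × [bracket] = (1361/π) × 0.270646 = 117.2 W/m².

Q̄ ≈ 117 W/m²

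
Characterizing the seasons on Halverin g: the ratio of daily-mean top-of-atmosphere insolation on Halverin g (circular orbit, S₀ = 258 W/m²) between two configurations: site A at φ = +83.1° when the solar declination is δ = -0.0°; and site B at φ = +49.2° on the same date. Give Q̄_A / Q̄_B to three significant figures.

— Configuration A (φ=+83.1°):
cos H₀ = −tan(+83.1°) tan(-0.000°) = 0.0000, H₀ = 1.5708 rad.
Bracket: H₀ sin φ sin δ + cos φ cos δ sin H₀ = 1.5708×0.99276×-0.00000 + 0.12014×1.00000×1.00000 = -0.000000 + 0.120140 = 0.120140.
Q̄ = (S₀/π) × [bracket] = (258/π) × 0.120140 = 9.8664 W/m².
— Configuration B (φ=+49.2°):
cos H₀ = −tan(+49.2°) tan(-0.000°) = 0.0000, H₀ = 1.5708 rad.
Bracket: H₀ sin φ sin δ + cos φ cos δ sin H₀ = 1.5708×0.75700×-0.00000 + 0.65342×1.00000×1.00000 = -0.000000 + 0.653420 = 0.653420.
Q̄ = (S₀/π) × [bracket] = (258/π) × 0.653420 = 53.661 W/m².
Ratio Q̄_A / Q̄_B = 9.8664 / 53.661 = 0.1839.

Q̄_A / Q̄_B ≈ 0.184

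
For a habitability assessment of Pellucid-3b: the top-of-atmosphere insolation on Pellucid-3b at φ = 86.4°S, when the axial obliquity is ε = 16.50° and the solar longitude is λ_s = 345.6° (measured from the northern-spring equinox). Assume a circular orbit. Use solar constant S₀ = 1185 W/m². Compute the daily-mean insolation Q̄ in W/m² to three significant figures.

Q̄ ≈ 83.5 W/m²

Solar declination: sin δ = sin ε · sin λ_s = sin 16.50° × sin 345.6° = -0.07063, so δ = -4.050°.
cos H₀ = −tan(-86.4°) tan(-4.050°) = -1.1255 ≤ −1 ⇒ polar day, H₀ = π.
Bracket: H₀ sin φ sin δ + cos φ cos δ sin H₀ = 3.1416×-0.99803×-0.07063 + 0.06279×0.99750×0.00000 = 0.221454 + 0.000000 = 0.221454.
Q̄ = (S₀/π) × [bracket] = (1185/π) × 0.221454 = 83.53 W/m².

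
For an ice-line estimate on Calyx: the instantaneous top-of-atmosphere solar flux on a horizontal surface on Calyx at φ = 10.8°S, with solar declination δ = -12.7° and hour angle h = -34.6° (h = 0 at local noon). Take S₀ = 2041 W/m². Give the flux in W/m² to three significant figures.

cos θ_z = sin φ sin δ + cos φ cos δ cos h = 0.041195 + 0.788775 = 0.829970.
Flux = S₀ · cos θ_z = 2041 × 0.829970 = 1694 W/m².

1.69e+03 W/m²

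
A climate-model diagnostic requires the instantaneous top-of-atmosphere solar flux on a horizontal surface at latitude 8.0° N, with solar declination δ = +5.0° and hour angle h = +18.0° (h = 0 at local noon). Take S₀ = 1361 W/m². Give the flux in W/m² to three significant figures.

1.29e+03 W/m²

cos θ_z = sin φ sin δ + cos φ cos δ cos h = 0.012130 + 0.938217 = 0.950347.
Flux = S₀ · cos θ_z = 1361 × 0.950347 = 1293 W/m².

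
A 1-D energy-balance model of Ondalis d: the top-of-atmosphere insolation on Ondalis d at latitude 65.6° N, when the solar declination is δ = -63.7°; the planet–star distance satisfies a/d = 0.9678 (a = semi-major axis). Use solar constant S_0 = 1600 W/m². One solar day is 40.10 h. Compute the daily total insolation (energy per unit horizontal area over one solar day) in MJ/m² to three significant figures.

cos h₀ = −tan(+65.6°) tan(-63.700°) = 4.4604 ≥ 1 ⇒ polar night, h₀ = 0 and Q̄ = 0.
Inverse-square distance factor (a/d)² = 0.9678² = 0.936637.
Daily total = Q̄ × 40.10 h × 3600 s/h = 0.00 MJ/m².

0.00 MJ/m²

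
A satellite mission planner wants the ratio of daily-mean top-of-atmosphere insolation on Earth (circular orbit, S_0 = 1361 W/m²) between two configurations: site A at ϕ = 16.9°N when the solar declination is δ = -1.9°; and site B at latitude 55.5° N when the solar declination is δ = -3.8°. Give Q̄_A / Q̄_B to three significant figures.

Q̄_A / Q̄_B ≈ 1.95

— Configuration A (ϕ=+16.9°):
cos h₀ = −tan(+16.9°) tan(-1.900°) = 0.0101, h₀ = 1.5607 rad.
Bracket: h₀ sin ϕ sin δ + cos ϕ cos δ sin h₀ = 1.5607×0.29070×-0.03316 + 0.95681×0.99945×0.99995 = -0.015045 + 0.956236 = 0.941191.
Q̄ = (S_0/π) × [bracket] = (1361/π) × 0.941191 = 407.74 W/m².
— Configuration B (ϕ=+55.5°):
cos h₀ = −tan(+55.5°) tan(-3.800°) = 0.0966, h₀ = 1.4740 rad.
Bracket: h₀ sin ϕ sin δ + cos ϕ cos δ sin h₀ = 1.4740×0.82413×-0.06627 + 0.56641×0.99780×0.99532 = -0.080503 + 0.562519 = 0.482016.
Q̄ = (S_0/π) × [bracket] = (1361/π) × 0.482016 = 208.82 W/m².
Ratio Q̄_A / Q̄_B = 407.74 / 208.82 = 1.953.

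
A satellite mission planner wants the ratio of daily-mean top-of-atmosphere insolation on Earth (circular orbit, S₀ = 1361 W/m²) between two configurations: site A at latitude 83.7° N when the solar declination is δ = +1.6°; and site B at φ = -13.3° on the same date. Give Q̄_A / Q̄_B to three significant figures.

— Configuration A (φ=+83.7°):
cos H₀ = −tan(+83.7°) tan(+1.600°) = -0.2530, H₀ = 1.8266 rad.
Bracket: H₀ sin φ sin δ + cos φ cos δ sin H₀ = 1.8266×0.99396×0.02792 + 0.10973×0.99961×0.96746 = 0.050691 + 0.106118 = 0.156809.
Q̄ = (S₀/π) × [bracket] = (1361/π) × 0.156809 = 67.933 W/m².
— Configuration B (φ=-13.3°):
cos H₀ = −tan(-13.3°) tan(+1.600°) = 0.0066, H₀ = 1.5642 rad.
Bracket: H₀ sin φ sin δ + cos φ cos δ sin H₀ = 1.5642×-0.23005×0.02792 + 0.97318×0.99961×0.99998 = -0.010047 + 0.972781 = 0.962734.
Q̄ = (S₀/π) × [bracket] = (1361/π) × 0.962734 = 417.08 W/m².
Ratio Q̄_A / Q̄_B = 67.933 / 417.08 = 0.1629.

Q̄_A / Q̄_B ≈ 0.163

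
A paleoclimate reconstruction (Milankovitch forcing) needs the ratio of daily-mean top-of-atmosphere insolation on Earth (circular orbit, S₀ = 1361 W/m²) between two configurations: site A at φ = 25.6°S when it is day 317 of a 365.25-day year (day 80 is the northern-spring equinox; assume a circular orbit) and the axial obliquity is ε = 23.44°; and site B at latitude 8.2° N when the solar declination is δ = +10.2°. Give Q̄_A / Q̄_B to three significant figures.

Q̄_A / Q̄_B ≈ 1.07

— Configuration A (φ=-25.6°):
Solar longitude: λ_s = 360° × (317 − 80)/365.25 = 233.593°.
sin δ = sin 23.44° × sin 233.593° = -0.32015, so δ = -18.672°.
cos H₀ = −tan(-25.6°) tan(-18.672°) = -0.1619, H₀ = 1.7334 rad.
Bracket: H₀ sin φ sin δ + cos φ cos δ sin H₀ = 1.7334×-0.43209×-0.32015 + 0.90183×0.94737×0.98681 = 0.239787 + 0.843098 = 1.082885.
Q̄ = (S₀/π) × [bracket] = (1361/π) × 1.082885 = 469.13 W/m².
— Configuration B (φ=+8.2°):
cos H₀ = −tan(+8.2°) tan(+10.200°) = -0.0259, H₀ = 1.5967 rad.
Bracket: H₀ sin φ sin δ + cos φ cos δ sin H₀ = 1.5967×0.14263×0.17708 + 0.98978×0.98420×0.99966 = 0.040328 + 0.973810 = 1.014138.
Q̄ = (S₀/π) × [bracket] = (1361/π) × 1.014138 = 439.34 W/m².
Ratio Q̄_A / Q̄_B = 469.13 / 439.34 = 1.068.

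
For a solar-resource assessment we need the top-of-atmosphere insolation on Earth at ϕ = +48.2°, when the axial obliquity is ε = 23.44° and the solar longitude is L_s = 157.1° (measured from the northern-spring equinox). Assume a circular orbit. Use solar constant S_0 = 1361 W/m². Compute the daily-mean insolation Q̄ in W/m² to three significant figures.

Q̄ ≈ 368 W/m²

Solar declination: sin δ = sin ε · sin L_s = sin 23.44° × sin 157.1° = 0.15479, so δ = +8.905°.
cos h₀ = −tan(+48.2°) tan(+8.905°) = -0.1752, h₀ = 1.7469 rad.
Bracket: h₀ sin ϕ sin δ + cos ϕ cos δ sin h₀ = 1.7469×0.74548×0.15479 + 0.66653×0.98795×0.98453 = 0.201580 + 0.648311 = 0.849891.
Q̄ = (S_0/π) × [bracket] = (1361/π) × 0.849891 = 368.2 W/m².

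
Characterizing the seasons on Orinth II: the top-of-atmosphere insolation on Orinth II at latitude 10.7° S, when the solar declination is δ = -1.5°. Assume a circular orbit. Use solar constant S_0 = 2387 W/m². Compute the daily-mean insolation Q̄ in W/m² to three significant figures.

cos h₀ = −tan(-10.7°) tan(-1.500°) = -0.0049, h₀ = 1.5757 rad.
Bracket: h₀ sin ϕ sin δ + cos ϕ cos δ sin h₀ = 1.5757×-0.18567×-0.02618 + 0.98261×0.99966×0.99999 = 0.007659 + 0.982266 = 0.989925.
Q̄ = (S_0/π) × [bracket] = (2387/π) × 0.989925 = 752.2 W/m².

Q̄ ≈ 752 W/m²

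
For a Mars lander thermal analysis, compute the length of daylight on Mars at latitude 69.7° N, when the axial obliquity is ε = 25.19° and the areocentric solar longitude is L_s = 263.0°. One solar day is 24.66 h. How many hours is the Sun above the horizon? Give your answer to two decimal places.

0.00 h

sin δ = sin 25.19° × sin 263.0° = -0.42245, so δ = -24.989°.
cos h₀ = −tan ϕ · tan δ = 1.2600 ≥ 1, so the Sun never rises (polar night) and h₀ = 0.
Daylight = 2h₀/(2π) × 24.66 h = (0.0000/π) × 24.66 = 0.00 h.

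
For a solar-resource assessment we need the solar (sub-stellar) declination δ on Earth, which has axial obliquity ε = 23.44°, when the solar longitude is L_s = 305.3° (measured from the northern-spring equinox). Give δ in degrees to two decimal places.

sin δ = sin ε · sin L_s = sin 23.44° × sin 305.3° = -0.324650.
δ = arcsin(-0.324650) = -18.94°.

δ = -18.94°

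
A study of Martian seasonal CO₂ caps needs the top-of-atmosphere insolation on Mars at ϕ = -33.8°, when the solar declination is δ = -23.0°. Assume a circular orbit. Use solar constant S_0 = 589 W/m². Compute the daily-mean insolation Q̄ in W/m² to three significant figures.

cos h₀ = −tan(-33.8°) tan(-23.000°) = -0.2842, h₀ = 1.8589 rad.
Bracket: h₀ sin ϕ sin δ + cos ϕ cos δ sin h₀ = 1.8589×-0.55630×-0.39073 + 0.83098×0.92050×0.95878 = 0.404056 + 0.733387 = 1.137443.
Q̄ = (S_0/π) × [bracket] = (589/π) × 1.137443 = 213.3 W/m².

Q̄ ≈ 213 W/m²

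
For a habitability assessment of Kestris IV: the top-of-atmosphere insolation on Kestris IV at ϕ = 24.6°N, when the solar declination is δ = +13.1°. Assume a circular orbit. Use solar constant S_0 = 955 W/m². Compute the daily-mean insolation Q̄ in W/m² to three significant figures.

Q̄ ≈ 316 W/m²

cos h₀ = −tan(+24.6°) tan(+13.100°) = -0.1065, h₀ = 1.6775 rad.
Bracket: h₀ sin ϕ sin δ + cos ϕ cos δ sin h₀ = 1.6775×0.41628×0.22665 + 0.90924×0.97398×0.99431 = 0.158272 + 0.880543 = 1.038815.
Q̄ = (S_0/π) × [bracket] = (955/π) × 1.038815 = 315.8 W/m².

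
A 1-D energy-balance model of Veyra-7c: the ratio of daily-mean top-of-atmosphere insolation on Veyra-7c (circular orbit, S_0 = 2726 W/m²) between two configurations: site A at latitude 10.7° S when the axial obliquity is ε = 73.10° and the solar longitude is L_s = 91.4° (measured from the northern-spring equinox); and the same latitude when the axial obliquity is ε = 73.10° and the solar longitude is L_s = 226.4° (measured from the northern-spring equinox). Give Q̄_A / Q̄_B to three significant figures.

— Configuration A (ϕ=-10.7°):
Solar declination: sin δ = sin ε · sin L_s = sin 73.10° × sin 91.4° = 0.95653, so δ = +73.044°.
cos h₀ = −tan(-10.7°) tan(+73.044°) = 0.6197, h₀ = 0.9024 rad.
Bracket: h₀ sin ϕ sin δ + cos ϕ cos δ sin h₀ = 0.9024×-0.18567×0.95653 + 0.98261×0.29164×0.78482 = -0.160265 + 0.224905 = 0.064640.
Q̄ = (S_0/π) × [bracket] = (2726/π) × 0.064640 = 56.089 W/m².
— Configuration B (ϕ=-10.7°):
Solar declination: sin δ = sin ε · sin L_s = sin 73.10° × sin 226.4° = -0.69290, so δ = -43.860°.
cos h₀ = −tan(-10.7°) tan(-43.860°) = -0.1816, h₀ = 1.7534 rad.
Bracket: h₀ sin ϕ sin δ + cos ϕ cos δ sin h₀ = 1.7534×-0.18567×-0.69290 + 0.98261×0.72104×0.98338 = 0.225576 + 0.696726 = 0.922302.
Q̄ = (S_0/π) × [bracket] = (2726/π) × 0.922302 = 800.29 W/m².
Ratio Q̄_A / Q̄_B = 56.089 / 800.29 = 0.07009.

Q̄_A / Q̄_B ≈ 0.0701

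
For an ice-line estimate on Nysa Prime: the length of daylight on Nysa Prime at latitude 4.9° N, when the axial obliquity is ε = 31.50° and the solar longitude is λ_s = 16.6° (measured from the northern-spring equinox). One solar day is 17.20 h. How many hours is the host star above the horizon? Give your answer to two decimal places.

8.67 h

Solar declination: sin δ = sin ε · sin λ_s = sin 31.50° × sin 16.6° = 0.14927, so δ = +8.585°.
cos H₀ = −tan φ · tan δ = −tan(+4.9°) × tan(+8.585°) = -0.0129, so H₀ = 1.5837 rad = 90.74°.
Daylight = 2H₀/(2π) × 17.20 h = (1.5837/π) × 17.20 = 8.67 h.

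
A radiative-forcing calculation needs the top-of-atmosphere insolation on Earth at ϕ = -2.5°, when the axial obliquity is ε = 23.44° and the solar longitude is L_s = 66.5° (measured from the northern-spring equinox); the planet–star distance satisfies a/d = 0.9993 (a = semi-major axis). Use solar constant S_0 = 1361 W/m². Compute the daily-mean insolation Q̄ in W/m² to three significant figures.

Q̄ ≈ 392 W/m²

Solar declination: sin δ = sin ε · sin L_s = sin 23.44° × sin 66.5° = 0.36480, so δ = +21.395°.
cos h₀ = −tan(-2.5°) tan(+21.395°) = 0.0171, h₀ = 1.5537 rad.
Bracket: h₀ sin ϕ sin δ + cos ϕ cos δ sin h₀ = 1.5537×-0.04362×0.36480 + 0.99905×0.93109×0.99985 = -0.024723 + 0.930066 = 0.905343.
Inverse-square distance factor (a/d)² = 0.9993² = 0.998600.
Q̄ = (S_0/π) × 0.998600 × [bracket] = (1361/π) × 0.998600 × 0.905343 = 391.7 W/m².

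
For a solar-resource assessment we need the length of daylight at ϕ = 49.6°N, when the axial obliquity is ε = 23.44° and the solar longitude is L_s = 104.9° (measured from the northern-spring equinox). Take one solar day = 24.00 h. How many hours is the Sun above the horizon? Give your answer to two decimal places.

15.91 h

Solar declination: sin δ = sin ε · sin L_s = sin 23.44° × sin 104.9° = 0.38441, so δ = +22.607°.
cos h₀ = −tan ϕ · tan δ = −tan(+49.6°) × tan(+22.607°) = -0.4893, so h₀ = 2.0821 rad = 119.29°.
Daylight = 2h₀/(2π) × 24.00 h = (2.0821/π) × 24.00 = 15.91 h.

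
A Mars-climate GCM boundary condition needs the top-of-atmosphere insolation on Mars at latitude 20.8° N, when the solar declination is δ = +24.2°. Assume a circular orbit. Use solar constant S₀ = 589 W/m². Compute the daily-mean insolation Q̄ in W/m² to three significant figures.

cos H₀ = −tan(+20.8°) tan(+24.200°) = -0.1707, H₀ = 1.7424 rad.
Bracket: H₀ sin φ sin δ + cos φ cos δ sin H₀ = 1.7424×0.35511×0.40992 + 0.93483×0.91212×0.98532 = 0.253635 + 0.840160 = 1.093795.
Q̄ = (S₀/π) × [bracket] = (589/π) × 1.093795 = 205.1 W/m².

Q̄ ≈ 205 W/m²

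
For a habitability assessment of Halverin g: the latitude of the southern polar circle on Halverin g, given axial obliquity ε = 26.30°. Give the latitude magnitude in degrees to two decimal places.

The polar circle is the lowest latitude that experiences at least one full rotation of continuous darkness at the northern-summer solstice; it lies at |φ| = 90° − ε = 90° − 26.30° = 63.70°.

63.70°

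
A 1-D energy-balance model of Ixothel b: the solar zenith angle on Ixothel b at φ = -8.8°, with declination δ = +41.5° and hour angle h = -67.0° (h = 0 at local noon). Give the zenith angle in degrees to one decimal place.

θ_z = 79.2°

cos θ_z = sin φ sin δ + cos φ cos δ cos h = -0.101371 + 0.289195 = 0.187824.
θ_z = arccos(0.187824) = 79.2°.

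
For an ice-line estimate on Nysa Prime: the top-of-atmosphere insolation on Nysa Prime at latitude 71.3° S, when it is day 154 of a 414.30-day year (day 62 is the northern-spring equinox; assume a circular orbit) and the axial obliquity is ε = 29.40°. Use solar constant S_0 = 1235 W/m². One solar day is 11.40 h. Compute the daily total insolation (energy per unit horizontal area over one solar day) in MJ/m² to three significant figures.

0.00 MJ/m²

Solar longitude: L_s = 360° × (154 − 62)/414.30 = 79.942°.
sin δ = sin 29.40° × sin 79.942° = 0.48336, so δ = +28.905°.
cos h₀ = −tan(-71.3°) tan(+28.905°) = 1.6312 ≥ 1 ⇒ polar night, h₀ = 0 and Q̄ = 0.
Daily total = Q̄ × 11.40 h × 3600 s/h = 0.00 MJ/m².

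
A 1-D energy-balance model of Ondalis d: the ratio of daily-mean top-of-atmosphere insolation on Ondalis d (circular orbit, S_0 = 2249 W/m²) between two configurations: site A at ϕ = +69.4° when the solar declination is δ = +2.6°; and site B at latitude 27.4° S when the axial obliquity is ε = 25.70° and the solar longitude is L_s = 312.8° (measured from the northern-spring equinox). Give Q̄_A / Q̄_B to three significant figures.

Q̄_A / Q̄_B ≈ 0.388

— Configuration A (ϕ=+69.4°):
cos h₀ = −tan(+69.4°) tan(+2.600°) = -0.1208, h₀ = 1.6919 rad.
Bracket: h₀ sin ϕ sin δ + cos ϕ cos δ sin h₀ = 1.6919×0.93606×0.04536 + 0.35184×0.99897×0.99268 = 0.071838 + 0.348905 = 0.420743.
Q̄ = (S_0/π) × [bracket] = (2249/π) × 0.420743 = 301.20 W/m².
— Configuration B (ϕ=-27.4°):
Solar declination: sin δ = sin ε · sin L_s = sin 25.70° × sin 312.8° = -0.31819, so δ = -18.553°.
cos h₀ = −tan(-27.4°) tan(-18.553°) = -0.1740, h₀ = 1.7457 rad.
Bracket: h₀ sin ϕ sin δ + cos ϕ cos δ sin h₀ = 1.7457×-0.46020×-0.31819 + 0.88782×0.94803×0.98475 = 0.255625 + 0.828844 = 1.084469.
Q̄ = (S_0/π) × [bracket] = (2249/π) × 1.084469 = 776.35 W/m².
Ratio Q̄_A / Q̄_B = 301.20 / 776.35 = 0.3880.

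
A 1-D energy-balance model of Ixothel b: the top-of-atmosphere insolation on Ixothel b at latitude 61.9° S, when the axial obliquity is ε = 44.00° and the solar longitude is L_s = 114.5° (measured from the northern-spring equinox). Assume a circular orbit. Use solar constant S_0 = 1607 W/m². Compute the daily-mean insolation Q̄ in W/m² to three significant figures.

Solar declination: sin δ = sin ε · sin L_s = sin 44.00° × sin 114.5° = 0.63211, so δ = +39.206°.
cos h₀ = −tan(-61.9°) tan(+39.206°) = 1.5278 ≥ 1 ⇒ polar night, h₀ = 0 and Q̄ = 0.

Q̄ ≈ 0.00 W/m²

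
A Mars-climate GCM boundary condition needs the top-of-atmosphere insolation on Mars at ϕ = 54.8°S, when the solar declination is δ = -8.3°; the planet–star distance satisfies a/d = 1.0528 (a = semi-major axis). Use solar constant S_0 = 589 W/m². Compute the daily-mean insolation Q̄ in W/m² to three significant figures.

cos h₀ = −tan(-54.8°) tan(-8.300°) = -0.2068, h₀ = 1.7791 rad.
Bracket: h₀ sin ϕ sin δ + cos ϕ cos δ sin h₀ = 1.7791×-0.81714×-0.14436 + 0.57643×0.98953×0.97838 = 0.209867 + 0.558063 = 0.767930.
Inverse-square distance factor (a/d)² = 1.0528² = 1.108388.
Q̄ = (S_0/π) × 1.108388 × [bracket] = (589/π) × 1.108388 × 0.767930 = 159.6 W/m².

Q̄ ≈ 160 W/m²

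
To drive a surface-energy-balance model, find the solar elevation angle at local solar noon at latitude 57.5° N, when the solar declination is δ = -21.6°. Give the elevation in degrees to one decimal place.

10.9°

At local noon the hour angle is zero, so the zenith angle equals |φ − δ| = |+57.5° − (-21.600°)| = 79.100°.
Elevation = 90° − 79.100° = 10.9°.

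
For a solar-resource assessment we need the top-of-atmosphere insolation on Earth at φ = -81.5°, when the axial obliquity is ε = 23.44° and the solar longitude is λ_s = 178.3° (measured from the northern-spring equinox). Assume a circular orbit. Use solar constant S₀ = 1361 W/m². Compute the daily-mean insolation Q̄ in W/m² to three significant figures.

Q̄ ≈ 56.3 W/m²

Solar declination: sin δ = sin ε · sin λ_s = sin 23.44° × sin 178.3° = 0.01180, so δ = +0.676°.
cos H₀ = −tan(-81.5°) tan(+0.676°) = 0.0790, H₀ = 1.4917 rad.
Bracket: H₀ sin φ sin δ + cos φ cos δ sin H₀ = 1.4917×-0.98902×0.01180 + 0.14781×0.99993×0.99688 = -0.017409 + 0.147339 = 0.129930.
Q̄ = (S₀/π) × [bracket] = (1361/π) × 0.129930 = 56.29 W/m².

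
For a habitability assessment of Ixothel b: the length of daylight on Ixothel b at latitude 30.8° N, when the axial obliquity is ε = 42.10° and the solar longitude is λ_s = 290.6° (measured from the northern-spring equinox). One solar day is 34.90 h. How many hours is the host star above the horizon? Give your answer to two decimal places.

11.88 h

Solar declination: sin δ = sin ε · sin λ_s = sin 42.10° × sin 290.6° = -0.62756, so δ = -38.870°.
cos H₀ = −tan φ · tan δ = −tan(+30.8°) × tan(-38.870°) = 0.4805, so H₀ = 1.0696 rad = 61.28°.
Daylight = 2H₀/(2π) × 34.90 h = (1.0696/π) × 34.90 = 11.88 h.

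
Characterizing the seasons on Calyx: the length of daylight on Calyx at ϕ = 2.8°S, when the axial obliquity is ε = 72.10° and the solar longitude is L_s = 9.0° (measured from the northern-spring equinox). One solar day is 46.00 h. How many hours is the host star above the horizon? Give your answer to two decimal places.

22.89 h

Solar declination: sin δ = sin ε · sin L_s = sin 72.10° × sin 9.0° = 0.14886, so δ = +8.561°.
cos h₀ = −tan ϕ · tan δ = −tan(-2.8°) × tan(+8.561°) = 0.0074, so h₀ = 1.5634 rad = 89.58°.
Daylight = 2h₀/(2π) × 46.00 h = (1.5634/π) × 46.00 = 22.89 h.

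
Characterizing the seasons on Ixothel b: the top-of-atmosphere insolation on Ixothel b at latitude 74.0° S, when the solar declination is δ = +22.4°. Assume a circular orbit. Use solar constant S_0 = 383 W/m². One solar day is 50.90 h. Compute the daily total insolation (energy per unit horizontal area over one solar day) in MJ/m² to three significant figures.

cos h₀ = −tan(-74.0°) tan(+22.400°) = 1.4374 ≥ 1 ⇒ polar night, h₀ = 0 and Q̄ = 0.
Daily total = Q̄ × 50.90 h × 3600 s/h = 0.00 MJ/m².

0.00 MJ/m²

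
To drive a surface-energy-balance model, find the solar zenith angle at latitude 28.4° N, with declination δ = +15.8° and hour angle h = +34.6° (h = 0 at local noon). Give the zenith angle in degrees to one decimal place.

cos θ_z = sin φ sin δ + cos φ cos δ cos h = 0.129503 + 0.696714 = 0.826217.
θ_z = arccos(0.826217) = 34.3°.

θ_z = 34.3°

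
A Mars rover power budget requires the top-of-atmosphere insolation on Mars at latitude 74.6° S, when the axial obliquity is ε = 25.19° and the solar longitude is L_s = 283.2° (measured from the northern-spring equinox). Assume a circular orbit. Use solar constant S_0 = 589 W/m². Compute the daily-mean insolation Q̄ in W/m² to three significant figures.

Solar declination: sin δ = sin ε · sin L_s = sin 25.19° × sin 283.2° = -0.41438, so δ = -24.480°.
cos h₀ = −tan(-74.6°) tan(-24.480°) = -1.6530 ≤ −1 ⇒ polar day, h₀ = π.
Bracket: h₀ sin ϕ sin δ + cos ϕ cos δ sin h₀ = 3.1416×-0.96410×-0.41438 + 0.26556×0.91011×0.00000 = 1.255081 + 0.000000 = 1.255081.
Q̄ = (S_0/π) × [bracket] = (589/π) × 1.255081 = 235.3 W/m².

Q̄ ≈ 235 W/m²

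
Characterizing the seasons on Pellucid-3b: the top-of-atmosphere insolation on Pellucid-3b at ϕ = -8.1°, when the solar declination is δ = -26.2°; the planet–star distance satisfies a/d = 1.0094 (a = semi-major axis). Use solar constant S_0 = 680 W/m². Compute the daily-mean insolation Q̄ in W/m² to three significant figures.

cos h₀ = −tan(-8.1°) tan(-26.200°) = -0.0700, h₀ = 1.6409 rad.
Bracket: h₀ sin ϕ sin δ + cos ϕ cos δ sin h₀ = 1.6409×-0.14090×-0.44151 + 0.99002×0.89726×0.99754 = 0.102078 + 0.886120 = 0.988198.
Inverse-square distance factor (a/d)² = 1.0094² = 1.018888.
Q̄ = (S_0/π) × 1.018888 × [bracket] = (680/π) × 1.018888 × 0.988198 = 217.9 W/m².

Q̄ ≈ 218 W/m²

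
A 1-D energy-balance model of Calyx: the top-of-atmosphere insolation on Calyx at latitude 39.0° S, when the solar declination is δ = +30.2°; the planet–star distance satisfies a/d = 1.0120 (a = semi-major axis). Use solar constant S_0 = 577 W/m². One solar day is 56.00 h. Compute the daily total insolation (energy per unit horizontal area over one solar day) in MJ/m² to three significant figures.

cos h₀ = −tan(-39.0°) tan(+30.200°) = 0.4713, h₀ = 1.0800 rad.
Bracket: h₀ sin ϕ sin δ + cos ϕ cos δ sin h₀ = 1.0800×-0.62932×0.50302 + 0.77715×0.86427×0.88197 = -0.341885 + 0.592391 = 0.250506.
Inverse-square distance factor (a/d)² = 1.0120² = 1.024144.
Q̄ = (S_0/π) × 1.024144 × [bracket] = (577/π) × 1.024144 × 0.250506 = 47.120 W/m².
Daily total = Q̄ × 56.00 h × 3600 s/h = 47.120 × 56.00 × 3600 / 10⁶ = 9.499 MJ/m².

9.50 MJ/m²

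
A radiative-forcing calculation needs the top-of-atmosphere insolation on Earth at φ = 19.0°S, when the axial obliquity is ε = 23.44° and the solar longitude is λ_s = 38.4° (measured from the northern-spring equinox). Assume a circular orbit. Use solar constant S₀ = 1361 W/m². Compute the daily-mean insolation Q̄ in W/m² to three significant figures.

Q̄ ≈ 344 W/m²

Solar declination: sin δ = sin ε · sin λ_s = sin 23.44° × sin 38.4° = 0.24709, so δ = +14.305°.
cos H₀ = −tan(-19.0°) tan(+14.305°) = 0.0878, H₀ = 1.4829 rad.
Bracket: H₀ sin φ sin δ + cos φ cos δ sin H₀ = 1.4829×-0.32557×0.24709 + 0.94552×0.96899×0.99614 = -0.119292 + 0.912663 = 0.793371.
Q̄ = (S₀/π) × [bracket] = (1361/π) × 0.793371 = 343.7 W/m².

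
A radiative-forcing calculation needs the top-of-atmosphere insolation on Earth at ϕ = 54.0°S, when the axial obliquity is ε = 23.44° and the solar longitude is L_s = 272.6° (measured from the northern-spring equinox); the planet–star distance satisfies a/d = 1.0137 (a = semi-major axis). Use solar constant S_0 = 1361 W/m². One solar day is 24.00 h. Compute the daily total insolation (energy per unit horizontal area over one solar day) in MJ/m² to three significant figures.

44.0 MJ/m²

Solar declination: sin δ = sin ε · sin L_s = sin 23.44° × sin 272.6° = -0.39738, so δ = -23.414°.
cos h₀ = −tan(-54.0°) tan(-23.414°) = -0.5960, h₀ = 2.2093 rad.
Bracket: h₀ sin ϕ sin δ + cos ϕ cos δ sin h₀ = 2.2093×-0.80902×-0.39738 + 0.58779×0.91765×0.80297 = 0.710264 + 0.433110 = 1.143374.
Inverse-square distance factor (a/d)² = 1.0137² = 1.027588.
Q̄ = (S_0/π) × 1.027588 × [bracket] = (1361/π) × 1.027588 × 1.143374 = 509.00 W/m².
Daily total = Q̄ × 24.00 h × 3600 s/h = 509.00 × 24.00 × 3600 / 10⁶ = 43.98 MJ/m².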